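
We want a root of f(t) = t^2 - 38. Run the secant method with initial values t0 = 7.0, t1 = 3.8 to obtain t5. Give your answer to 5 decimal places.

f(7.0) = 11.0000000, f(3.8) = -23.5600000
t2 = 3.8000000 − (-23.5600000)·(3.8000000 − 7.0000000) / (-23.5600000 − 11.0000000) = 3.8000000 − (75.3920000)/(-34.5600000) = 5.9814815
f(5.9814815) = -2.2218793
t3 = 5.9814815 − (-2.2218793)·(5.9814815 − 3.8000000) / (-2.2218793 − (-23.5600000)) = 5.9814815 − (-4.8469885)/(21.3381207) = 6.2086331
f(6.2086331) = 0.5471249
t4 = 6.2086331 − 0.5471249·(6.2086331 − 5.9814815) / (0.5471249 − (-2.2218793)) = 6.2086331 − (0.1242803)/(2.7690042) = 6.1637504
f(6.1637504) = -0.0081807
t5 = 6.1637504 − (-0.0081807)·(6.1637504 − 6.2086331) / (-0.0081807 − 0.5471249) = 6.1637504 − (0.0003672)/(-0.5553056) = 6.1644116

6.16441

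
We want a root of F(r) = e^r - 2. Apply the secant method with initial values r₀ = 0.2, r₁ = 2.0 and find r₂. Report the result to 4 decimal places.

F(0.2) = -0.778597, F(2.0) = 5.389056
r₂ = 2.000000 − 5.389056·(2.000000 − 0.200000) / (5.389056 − (-0.778597)) = 2.000000 − (9.700301)/(6.167653) = 0.427230

0.4272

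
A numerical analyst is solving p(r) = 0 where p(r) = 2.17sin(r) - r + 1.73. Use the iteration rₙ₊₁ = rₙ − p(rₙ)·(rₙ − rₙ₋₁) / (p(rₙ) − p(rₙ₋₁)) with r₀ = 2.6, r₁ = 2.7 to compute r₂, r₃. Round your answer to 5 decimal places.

2.68538, 2.68559

p(2.6) = 0.2486380, p(2.7) = -0.0425857
r₂ = 2.7000000 − (-0.0425857)·(2.7000000 − 2.6000000) / (-0.0425857 − 0.2486380) = 2.7000000 − (-0.0042586)/(-0.2912236) = 2.6853770
p(2.6853770) = 0.0006251
r₃ = 2.6853770 − 0.0006251·(2.6853770 − 2.7000000) / (0.0006251 − (-0.0425857)) = 2.6853770 − (-0.0000091)/(0.0432108) = 2.6855885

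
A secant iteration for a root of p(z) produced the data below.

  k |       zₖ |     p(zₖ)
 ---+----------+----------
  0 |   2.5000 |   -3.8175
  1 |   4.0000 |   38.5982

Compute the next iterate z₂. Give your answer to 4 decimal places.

z₂ = 4.0000 − 38.5982·(4.0000 − 2.5000) / (38.5982 − (-3.8175))
   = 4.0000 − (57.897300)/(42.415700) = 2.635003

2.6350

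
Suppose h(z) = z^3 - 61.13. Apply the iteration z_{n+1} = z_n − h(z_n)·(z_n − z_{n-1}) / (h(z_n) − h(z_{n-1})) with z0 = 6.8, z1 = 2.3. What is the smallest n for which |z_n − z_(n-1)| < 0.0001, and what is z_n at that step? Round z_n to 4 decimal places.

h(6.8) = 253.302000, h(2.3) = -48.963000
z2 = 2.300000 − (-48.963000)·(-4.500000)/(-302.265000) = 3.028941;  |Δ| = 0.728941
h(3.028941) = -33.341017
z3 = 3.028941 − (-33.341017)·(0.728941)/(15.621983) = 4.584676;  |Δ| = 1.555734
h(4.584676) = 35.236440
z4 = 4.584676 − 35.236440·(1.555734)/(68.577457) = 3.785309;  |Δ| = 0.799367
h(3.785309) = -6.891960
z5 = 3.785309 − (-6.891960)·(-0.799367)/(-42.128400) = 3.916081;  |Δ| = 0.130772
h(3.916081) = -1.074211
z6 = 3.916081 − (-1.074211)·(0.130772)/(5.817749) = 3.940227;  |Δ| = 0.024146
h(3.940227) = 0.043548
z7 = 3.940227 − 0.043548·(0.024146)/(1.117759) = 3.939286;  |Δ| = 0.000941
h(3.939286) = -0.000257
z8 = 3.939286 − (-0.000257)·(-0.000941)/(-0.043805) = 3.939292;  |Δ| = 0.000006
|z8 − z7| = 0.000006 < 0.0001

n = 8, z_n = 3.9393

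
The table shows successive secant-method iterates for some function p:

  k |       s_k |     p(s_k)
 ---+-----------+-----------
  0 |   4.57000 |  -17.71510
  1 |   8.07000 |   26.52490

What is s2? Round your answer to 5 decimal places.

5.97151

s2 = 8.07000 − 26.52490·(8.07000 − 4.57000) / (26.52490 − (-17.71510))
   = 8.07000 − (92.8371500)/(44.2400000) = 5.9715111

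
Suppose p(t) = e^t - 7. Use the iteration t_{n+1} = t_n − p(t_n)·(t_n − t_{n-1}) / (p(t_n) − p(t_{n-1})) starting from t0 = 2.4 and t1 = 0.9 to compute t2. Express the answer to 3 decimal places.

p(2.4) = 4.02318, p(0.9) = -4.54040
t2 = 0.90000 − (-4.54040)·(0.90000 − 2.40000) / (-4.54040 − 4.02318) = 0.90000 − (6.81060)/(-8.56357) = 1.69530

1.695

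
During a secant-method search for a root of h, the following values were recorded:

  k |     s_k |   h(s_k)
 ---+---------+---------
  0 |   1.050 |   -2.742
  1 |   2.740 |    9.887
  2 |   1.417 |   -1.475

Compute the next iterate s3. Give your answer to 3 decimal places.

1.589

s3 = 1.417 − (-1.475)·(1.417 − 2.740) / (-1.475 − 9.887)
   = 1.417 − (1.95143)/(-11.36200) = 1.58875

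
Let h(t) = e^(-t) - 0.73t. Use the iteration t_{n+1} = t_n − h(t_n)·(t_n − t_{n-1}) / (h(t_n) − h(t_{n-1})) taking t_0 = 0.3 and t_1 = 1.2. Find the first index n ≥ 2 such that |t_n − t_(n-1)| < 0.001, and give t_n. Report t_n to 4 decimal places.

h(0.3) = 0.521818, h(1.2) = -0.574806
t_2 = 1.200000 − (-0.574806)·(0.900000)/(-1.096624) = 0.728257;  |Δ| = 0.471743
h(0.728257) = -0.048877
t_3 = 0.728257 − (-0.048877)·(-0.471743)/(0.525928) = 0.684415;  |Δ| = 0.043842
h(0.684415) = 0.004762
t_4 = 0.684415 − 0.004762·(-0.043842)/(0.053640) = 0.688307;  |Δ| = 0.003892
h(0.688307) = -0.000039
t_5 = 0.688307 − (-0.000039)·(0.003892)/(-0.004801) = 0.688276;  |Δ| = 0.000031
|t_5 − t_4| = 0.000031 < 0.001

n = 5, t_n = 0.6883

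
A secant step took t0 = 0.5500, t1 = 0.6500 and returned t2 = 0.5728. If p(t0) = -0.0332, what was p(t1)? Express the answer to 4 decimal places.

The secant line through (0.5500, -0.0332) and (0.6500, p(t1)) crosses zero at t2 = 0.5728.
So (0.5500, -0.0332), (0.6500, p(t1)), (0.5728, 0) are collinear:
p(t1) = -0.0332 · (0.6500 − 0.5728) / (0.5500 − 0.5728) = -0.0332 · (0.077200)/(-0.022800) = 0.112414

0.1124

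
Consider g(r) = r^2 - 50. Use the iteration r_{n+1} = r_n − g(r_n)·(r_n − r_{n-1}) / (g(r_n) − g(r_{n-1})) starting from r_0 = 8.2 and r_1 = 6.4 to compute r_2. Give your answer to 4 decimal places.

7.0192

g(8.2) = 17.240000, g(6.4) = -9.040000
r_2 = 6.400000 − (-9.040000)·(6.400000 − 8.200000) / (-9.040000 − 17.240000) = 6.400000 − (16.272000)/(-26.280000) = 7.019178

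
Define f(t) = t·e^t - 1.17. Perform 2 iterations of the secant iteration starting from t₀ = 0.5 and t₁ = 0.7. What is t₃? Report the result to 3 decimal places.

f(0.5) = -0.34564, f(0.7) = 0.23963
t₂ = 0.70000 − 0.23963·(0.70000 − 0.50000) / (0.23963 − (-0.34564)) = 0.70000 − (0.04793)/(0.58527) = 0.61811
f(0.61811) = -0.02314
t₃ = 0.61811 − (-0.02314)·(0.61811 − 0.70000) / (-0.02314 − 0.23963) = 0.61811 − (0.00189)/(-0.26276) = 0.62532

0.625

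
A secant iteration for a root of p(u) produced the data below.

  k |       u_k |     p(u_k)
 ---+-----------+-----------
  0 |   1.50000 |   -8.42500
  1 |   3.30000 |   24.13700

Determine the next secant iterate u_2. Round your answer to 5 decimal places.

u_2 = 3.30000 − 24.13700·(3.30000 − 1.50000) / (24.13700 − (-8.42500))
   = 3.30000 − (43.4466000)/(32.5620000) = 1.9657269

1.96573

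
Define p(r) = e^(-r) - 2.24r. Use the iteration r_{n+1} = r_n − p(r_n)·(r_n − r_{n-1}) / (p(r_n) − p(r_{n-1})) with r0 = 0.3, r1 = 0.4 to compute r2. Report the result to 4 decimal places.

p(0.3) = 0.068818, p(0.4) = -0.225680
r2 = 0.400000 − (-0.225680)·(0.400000 − 0.300000) / (-0.225680 − 0.068818) = 0.400000 − (-0.022568)/(-0.294498) = 0.323368

0.3234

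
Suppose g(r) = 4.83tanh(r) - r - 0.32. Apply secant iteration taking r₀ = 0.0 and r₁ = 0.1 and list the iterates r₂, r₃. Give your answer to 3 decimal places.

0.084, 0.084

g(0.0) = -0.32000, g(0.1) = 0.06140
r₂ = 0.10000 − 0.06140·(0.10000 − 0.00000) / (0.06140 − (-0.32000)) = 0.10000 − (0.00614)/(0.38140) = 0.08390
g(0.08390) = 0.00040
r₃ = 0.08390 − 0.00040·(0.08390 − 0.10000) / (0.00040 − 0.06140) = 0.08390 − (-0.00001)/(-0.06100) = 0.08380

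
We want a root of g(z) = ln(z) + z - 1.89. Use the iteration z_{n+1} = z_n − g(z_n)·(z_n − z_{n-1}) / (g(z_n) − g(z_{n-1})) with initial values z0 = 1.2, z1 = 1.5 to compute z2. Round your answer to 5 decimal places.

g(1.2) = -0.5076784, g(1.5) = 0.0154651
z2 = 1.5000000 − 0.0154651·(1.5000000 − 1.2000000) / (0.0154651 − (-0.5076784)) = 1.5000000 − (0.0046395)/(0.5231436) = 1.4911314

1.49113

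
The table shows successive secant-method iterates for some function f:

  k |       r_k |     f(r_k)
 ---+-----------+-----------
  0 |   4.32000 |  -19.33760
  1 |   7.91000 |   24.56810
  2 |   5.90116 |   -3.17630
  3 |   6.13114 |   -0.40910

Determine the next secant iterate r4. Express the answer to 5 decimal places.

6.16514

r4 = 6.13114 − (-0.40910)·(6.13114 − 5.90116) / (-0.40910 − (-3.17630))
   = 6.13114 − (-0.0940848)/(2.7672000) = 6.1651400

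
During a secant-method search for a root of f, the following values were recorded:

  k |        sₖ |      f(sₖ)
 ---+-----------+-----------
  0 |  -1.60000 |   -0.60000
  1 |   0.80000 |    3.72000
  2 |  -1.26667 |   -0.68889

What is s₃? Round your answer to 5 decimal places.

-0.94375

s₃ = -1.26667 − (-0.68889)·(-1.26667 − 0.80000) / (-0.68889 − 3.72000)
   = -1.26667 − (1.4237083)/(-4.4088900) = -0.9437524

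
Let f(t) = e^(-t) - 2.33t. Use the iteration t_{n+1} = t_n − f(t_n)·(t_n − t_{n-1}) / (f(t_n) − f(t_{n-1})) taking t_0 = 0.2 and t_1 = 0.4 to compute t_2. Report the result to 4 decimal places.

0.3148

f(0.2) = 0.352731, f(0.4) = -0.261680
t_2 = 0.400000 − (-0.261680)·(0.400000 − 0.200000) / (-0.261680 − 0.352731) = 0.400000 − (-0.052336)/(-0.614411) = 0.314819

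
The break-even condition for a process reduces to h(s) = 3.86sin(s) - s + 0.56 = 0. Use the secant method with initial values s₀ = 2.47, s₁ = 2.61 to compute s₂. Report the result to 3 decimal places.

2.588

h(2.47) = 0.49182, h(2.61) = -0.09334
s₂ = 2.61000 − (-0.09334)·(2.61000 − 2.47000) / (-0.09334 − 0.49182) = 2.61000 − (-0.01307)/(-0.58516) = 2.58767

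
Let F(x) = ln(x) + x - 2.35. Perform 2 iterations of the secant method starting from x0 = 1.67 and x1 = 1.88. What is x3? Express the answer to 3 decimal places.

F(1.67) = -0.16718, F(1.88) = 0.16127
x2 = 1.88000 − 0.16127·(1.88000 − 1.67000) / (0.16127 − (-0.16718)) = 1.88000 − (0.03387)/(0.32845) = 1.77689
F(1.77689) = 0.00175
x3 = 1.77689 − 0.00175·(1.77689 − 1.88000) / (0.00175 − 0.16127) = 1.77689 − (-0.00018)/(-0.15952) = 1.77576

1.776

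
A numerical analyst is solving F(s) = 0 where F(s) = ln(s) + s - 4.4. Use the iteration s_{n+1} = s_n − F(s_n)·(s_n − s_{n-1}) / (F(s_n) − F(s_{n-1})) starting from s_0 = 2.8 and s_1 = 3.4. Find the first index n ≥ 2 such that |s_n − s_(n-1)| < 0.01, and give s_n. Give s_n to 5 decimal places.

F(2.8) = -0.5703806, F(3.4) = 0.2237754
s_2 = 3.4000000 − 0.2237754·(0.6000000)/(0.7941560) = 3.2309334;  |Δ| = 0.1690666
F(3.2309334) = 0.0037045
s_3 = 3.2309334 − 0.0037045·(-0.1690666)/(-0.2200710) = 3.2280875;  |Δ| = 0.0028459
|s_3 − s_2| = 0.0028459 < 0.01

n = 3, s_n = 3.22809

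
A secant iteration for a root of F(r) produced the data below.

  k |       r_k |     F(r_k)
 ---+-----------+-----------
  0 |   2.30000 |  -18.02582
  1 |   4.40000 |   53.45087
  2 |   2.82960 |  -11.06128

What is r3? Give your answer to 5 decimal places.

r3 = 2.82960 − (-11.06128)·(2.82960 − 4.40000) / (-11.06128 − 53.45087)
   = 2.82960 − (17.3706341)/(-64.5121500) = 3.0988614

3.09886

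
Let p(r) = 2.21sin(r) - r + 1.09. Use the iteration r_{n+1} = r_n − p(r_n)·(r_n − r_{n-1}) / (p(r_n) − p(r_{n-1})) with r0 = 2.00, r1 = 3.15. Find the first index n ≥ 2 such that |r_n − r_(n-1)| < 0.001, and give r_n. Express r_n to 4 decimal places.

p(2.00) = 1.099547, p(3.15) = -2.078580
r2 = 3.150000 − (-2.078580)·(1.150000)/(-3.178127) = 2.397869;  |Δ| = 0.752131
p(2.397869) = 0.188373
r3 = 2.397869 − 0.188373·(-0.752131)/(2.266953) = 2.460368;  |Δ| = 0.062499
p(2.460368) = 0.021368
r4 = 2.460368 − 0.021368·(0.062499)/(-0.167005) = 2.468365;  |Δ| = 0.007997
p(2.468365) = -0.000401
r5 = 2.468365 − (-0.000401)·(0.007997)/(-0.021769) = 2.468217;  |Δ| = 0.000147
|r5 − r4| = 0.000147 < 0.001

n = 5, r_n = 2.4682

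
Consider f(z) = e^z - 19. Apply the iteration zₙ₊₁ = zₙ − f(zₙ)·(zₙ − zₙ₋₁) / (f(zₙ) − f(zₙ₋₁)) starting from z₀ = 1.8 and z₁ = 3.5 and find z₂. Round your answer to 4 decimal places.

2.6134

f(1.8) = -12.950353, f(3.5) = 14.115452
z₂ = 3.500000 − 14.115452·(3.500000 − 1.800000) / (14.115452 − (-12.950353)) = 3.500000 − (23.996268)/(27.065804) = 2.613410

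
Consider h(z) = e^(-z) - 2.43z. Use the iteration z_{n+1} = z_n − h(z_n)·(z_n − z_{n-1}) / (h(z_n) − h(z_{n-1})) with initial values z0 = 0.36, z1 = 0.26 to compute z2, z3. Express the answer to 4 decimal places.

0.3040, 0.3037

h(0.36) = -0.177124, h(0.26) = 0.139252
z2 = 0.260000 − 0.139252·(0.260000 − 0.360000) / (0.139252 − (-0.177124)) = 0.260000 − (-0.013925)/(0.316375) = 0.304015
h(0.304015) = -0.000906
z3 = 0.304015 − (-0.000906)·(0.304015 − 0.260000) / (-0.000906 − 0.139252) = 0.304015 − (-0.000040)/(-0.140157) = 0.303730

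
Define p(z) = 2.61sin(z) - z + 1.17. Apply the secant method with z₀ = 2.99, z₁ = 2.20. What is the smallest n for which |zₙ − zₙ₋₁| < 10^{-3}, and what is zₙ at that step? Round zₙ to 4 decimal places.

n = 5, zₙ = 2.5737

p(2.99) = -1.425857, p(2.20) = 1.080176
z₂ = 2.200000 − 1.080176·(-0.790000)/(2.506032) = 2.540514;  |Δ| = 0.340514
p(2.540514) = 0.105526
z₃ = 2.540514 − 0.105526·(0.340514)/(-0.974650) = 2.577382;  |Δ| = 0.036868
p(2.577382) = -0.011686
z₄ = 2.577382 − (-0.011686)·(0.036868)/(-0.117212) = 2.573706;  |Δ| = 0.003676
p(2.573706) = 0.000087
z₅ = 2.573706 − 0.000087·(-0.003676)/(0.011773) = 2.573733;  |Δ| = 0.000027
|z₅ − z₄| = 0.000027 < 10^{-3}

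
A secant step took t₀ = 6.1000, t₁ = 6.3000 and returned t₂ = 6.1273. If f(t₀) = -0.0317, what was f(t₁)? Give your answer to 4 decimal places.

The secant line through (6.1000, -0.0317) and (6.3000, f(t₁)) crosses zero at t₂ = 6.1273.
So (6.1000, -0.0317), (6.3000, f(t₁)), (6.1273, 0) are collinear:
f(t₁) = -0.0317 · (6.3000 − 6.1273) / (6.1000 − 6.1273) = -0.0317 · (0.172700)/(-0.027300) = 0.200534

0.2005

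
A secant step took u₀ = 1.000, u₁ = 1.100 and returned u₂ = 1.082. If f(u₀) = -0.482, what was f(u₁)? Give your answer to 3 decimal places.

0.106

The secant line through (1.000, -0.482) and (1.100, f(u₁)) crosses zero at u₂ = 1.082.
So (1.000, -0.482), (1.100, f(u₁)), (1.082, 0) are collinear:
f(u₁) = -0.482 · (1.100 − 1.082) / (1.000 − 1.082) = -0.482 · (0.01800)/(-0.08200) = 0.10580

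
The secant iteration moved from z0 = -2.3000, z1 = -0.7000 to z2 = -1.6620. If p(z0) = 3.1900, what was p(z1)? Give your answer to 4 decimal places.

-4.8100

The secant line through (-2.3000, 3.1900) and (-0.7000, p(z1)) crosses zero at z2 = -1.6620.
So (-2.3000, 3.1900), (-0.7000, p(z1)), (-1.6620, 0) are collinear:
p(z1) = 3.1900 · (-0.7000 − (-1.6620)) / (-2.3000 − (-1.6620)) = 3.1900 · (0.962000)/(-0.638000) = -4.810000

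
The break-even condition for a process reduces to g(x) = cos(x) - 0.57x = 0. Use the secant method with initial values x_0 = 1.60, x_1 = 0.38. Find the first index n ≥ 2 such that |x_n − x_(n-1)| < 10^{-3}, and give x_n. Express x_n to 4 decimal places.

g(1.60) = -0.941200, g(0.38) = 0.712065
x_2 = 0.380000 − 0.712065·(-1.220000)/(1.653264) = 0.905457;  |Δ| = 0.525457
g(0.905457) = 0.101216
x_3 = 0.905457 − 0.101216·(0.525457)/(-0.610849) = 0.992524;  |Δ| = 0.087067
g(0.992524) = -0.019160
x_4 = 0.992524 − (-0.019160)·(0.087067)/(-0.120376) = 0.978665;  |Δ| = 0.013858
g(0.978665) = 0.000291
x_5 = 0.978665 − 0.000291·(-0.013858)/(0.019451) = 0.978873;  |Δ| = 0.000208
|x_5 − x_4| = 0.000208 < 10^{-3}

n = 5, x_n = 0.9789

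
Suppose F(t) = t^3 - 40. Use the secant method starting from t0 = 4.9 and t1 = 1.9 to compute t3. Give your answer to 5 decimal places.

F(4.9) = 77.6490000, F(1.9) = -33.1410000
t2 = 1.9000000 − (-33.1410000)·(1.9000000 − 4.9000000) / (-33.1410000 − 77.6490000) = 1.9000000 − (99.4230000)/(-110.7900000) = 2.7974005
F(2.7974005) = -18.1090838
t3 = 2.7974005 − (-18.1090838)·(2.7974005 − 1.9000000) / (-18.1090838 − (-33.1410000)) = 2.7974005 − (-16.2511006)/(15.0319162) = 3.8785069

3.87851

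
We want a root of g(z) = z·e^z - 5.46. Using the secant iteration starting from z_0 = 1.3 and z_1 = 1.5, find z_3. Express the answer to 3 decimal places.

g(1.3) = -0.68991, g(1.5) = 1.26253
z_2 = 1.50000 − 1.26253·(1.50000 − 1.30000) / (1.26253 − (-0.68991)) = 1.50000 − (0.25251)/(1.95245) = 1.37067
g(1.37067) = -0.06230
z_3 = 1.37067 − (-0.06230)·(1.37067 − 1.50000) / (-0.06230 − 1.26253) = 1.37067 − (0.00806)/(-1.32484) = 1.37675

1.377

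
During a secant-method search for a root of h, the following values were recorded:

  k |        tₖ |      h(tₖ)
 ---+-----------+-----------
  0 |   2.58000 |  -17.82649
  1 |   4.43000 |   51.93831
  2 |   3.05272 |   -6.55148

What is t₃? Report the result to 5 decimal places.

t₃ = 3.05272 − (-6.55148)·(3.05272 − 4.43000) / (-6.55148 − 51.93831)
   = 3.05272 − (9.0232224)/(-58.4897900) = 3.2069900

3.20699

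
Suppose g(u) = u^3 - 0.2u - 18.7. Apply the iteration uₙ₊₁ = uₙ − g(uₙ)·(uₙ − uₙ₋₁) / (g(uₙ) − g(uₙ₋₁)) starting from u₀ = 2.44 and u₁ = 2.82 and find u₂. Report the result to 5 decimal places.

g(2.44) = -4.6612160, g(2.82) = 3.1617680
u₂ = 2.8200000 − 3.1617680·(2.8200000 − 2.4400000) / (3.1617680 − (-4.6612160)) = 2.8200000 − (1.2014718)/(7.8229840) = 2.6664177

2.66642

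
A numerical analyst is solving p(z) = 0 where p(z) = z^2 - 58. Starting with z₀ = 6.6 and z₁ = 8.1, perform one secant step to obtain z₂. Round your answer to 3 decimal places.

7.582

p(6.6) = -14.44000, p(8.1) = 7.61000
z₂ = 8.10000 − 7.61000·(8.10000 − 6.60000) / (7.61000 − (-14.44000)) = 8.10000 − (11.41500)/(22.05000) = 7.58231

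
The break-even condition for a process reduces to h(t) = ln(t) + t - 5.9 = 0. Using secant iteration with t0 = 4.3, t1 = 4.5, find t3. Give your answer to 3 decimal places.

h(4.3) = -0.14138, h(4.5) = 0.10408
t2 = 4.50000 − 0.10408·(4.50000 − 4.30000) / (0.10408 − (-0.14138)) = 4.50000 − (0.02082)/(0.24546) = 4.41520
h(4.41520) = 0.00025
t3 = 4.41520 − 0.00025·(4.41520 − 4.50000) / (0.00025 − 0.10408) = 4.41520 − (-0.00002)/(-0.10383) = 4.41499

4.415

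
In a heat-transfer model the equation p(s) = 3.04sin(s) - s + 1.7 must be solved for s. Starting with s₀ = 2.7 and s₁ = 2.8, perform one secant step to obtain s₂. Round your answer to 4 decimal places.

p(2.7) = 0.299235, p(2.8) = -0.081636
s₂ = 2.800000 − (-0.081636)·(2.800000 − 2.700000) / (-0.081636 − 0.299235) = 2.800000 − (-0.008164)/(-0.380871) = 2.778566

2.7786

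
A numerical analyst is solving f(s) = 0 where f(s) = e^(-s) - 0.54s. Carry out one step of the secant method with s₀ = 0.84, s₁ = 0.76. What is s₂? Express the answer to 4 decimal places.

f(0.84) = -0.021889, f(0.76) = 0.057266
s₂ = 0.760000 − 0.057266·(0.760000 − 0.840000) / (0.057266 − (-0.021889)) = 0.760000 − (-0.004581)/(0.079156) = 0.817877

0.8179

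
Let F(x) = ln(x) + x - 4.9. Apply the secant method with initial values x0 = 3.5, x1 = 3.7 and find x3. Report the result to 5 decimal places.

3.61493

F(3.5) = -0.1472370, F(3.7) = 0.1083328
x2 = 3.7000000 − 0.1083328·(3.7000000 − 3.5000000) / (0.1083328 − (-0.1472370)) = 3.7000000 − (0.0216666)/(0.2555699) = 3.6152225
F(3.6152225) = 0.0003759
x3 = 3.6152225 − 0.0003759·(3.6152225 − 3.7000000) / (0.0003759 − 0.1083328) = 3.6152225 − (-0.0000319)/(-0.1079569) = 3.6149273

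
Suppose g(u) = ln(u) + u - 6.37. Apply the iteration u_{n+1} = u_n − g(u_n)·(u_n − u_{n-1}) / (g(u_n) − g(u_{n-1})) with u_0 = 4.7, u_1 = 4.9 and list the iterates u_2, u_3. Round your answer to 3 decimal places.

4.801, 4.801

g(4.7) = -0.12244, g(4.9) = 0.11924
u_2 = 4.90000 − 0.11924·(4.90000 − 4.70000) / (0.11924 − (-0.12244)) = 4.90000 − (0.02385)/(0.24167) = 4.80133
g(4.80133) = 0.00022
u_3 = 4.80133 − 0.00022·(4.80133 − 4.90000) / (0.00022 − 0.11924) = 4.80133 − (-0.00002)/(-0.11902) = 4.80115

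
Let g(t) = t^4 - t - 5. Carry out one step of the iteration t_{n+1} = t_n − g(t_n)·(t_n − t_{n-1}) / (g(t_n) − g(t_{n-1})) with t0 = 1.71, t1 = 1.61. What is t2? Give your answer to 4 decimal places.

g(1.71) = 1.840361, g(1.61) = 0.108982
t2 = 1.610000 − 0.108982·(1.610000 − 1.710000) / (0.108982 − 1.840361) = 1.610000 − (-0.010898)/(-1.731378) = 1.603705

1.6037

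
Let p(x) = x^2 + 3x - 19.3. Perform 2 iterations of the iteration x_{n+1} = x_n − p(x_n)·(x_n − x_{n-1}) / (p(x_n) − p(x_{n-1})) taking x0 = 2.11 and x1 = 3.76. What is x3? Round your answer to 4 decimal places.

3.1377

p(2.11) = -8.517900, p(3.76) = 6.117600
x2 = 3.760000 − 6.117600·(3.760000 − 2.110000) / (6.117600 − (-8.517900)) = 3.760000 − (10.094040)/(14.635500) = 3.070304
p(3.070304) = -0.662318
x3 = 3.070304 − (-0.662318)·(3.070304 − 3.760000) / (-0.662318 − 6.117600) = 3.070304 − (0.456798)/(-6.779918) = 3.137679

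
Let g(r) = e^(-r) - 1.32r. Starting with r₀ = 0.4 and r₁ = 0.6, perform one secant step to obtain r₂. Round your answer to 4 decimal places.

g(0.4) = 0.142320, g(0.6) = -0.243188
r₂ = 0.600000 − (-0.243188)·(0.600000 − 0.400000) / (-0.243188 − 0.142320) = 0.600000 − (-0.048638)/(-0.385508) = 0.473835

0.4738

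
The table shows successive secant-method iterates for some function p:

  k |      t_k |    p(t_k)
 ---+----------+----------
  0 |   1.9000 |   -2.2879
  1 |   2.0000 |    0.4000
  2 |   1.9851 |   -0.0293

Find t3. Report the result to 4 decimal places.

t3 = 1.9851 − (-0.0293)·(1.9851 − 2.0000) / (-0.0293 − 0.4000)
   = 1.9851 − (0.000437)/(-0.429300) = 1.986117

1.9861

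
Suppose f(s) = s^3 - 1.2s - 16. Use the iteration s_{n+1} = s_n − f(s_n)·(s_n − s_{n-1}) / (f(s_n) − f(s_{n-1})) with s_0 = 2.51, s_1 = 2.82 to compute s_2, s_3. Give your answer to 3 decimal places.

2.669, 2.678

f(2.51) = -3.19875, f(2.82) = 3.04177
s_2 = 2.82000 − 3.04177·(2.82000 − 2.51000) / (3.04177 − (-3.19875)) = 2.82000 − (0.94295)/(6.24052) = 2.66890
f(2.66890) = -0.19205
s_3 = 2.66890 − (-0.19205)·(2.66890 − 2.82000) / (-0.19205 − 3.04177) = 2.66890 − (0.02902)/(-3.23382) = 2.67787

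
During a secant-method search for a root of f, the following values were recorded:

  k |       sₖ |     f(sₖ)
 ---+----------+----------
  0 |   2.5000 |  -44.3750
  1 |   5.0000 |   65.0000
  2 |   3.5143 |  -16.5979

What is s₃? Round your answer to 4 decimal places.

s₃ = 3.5143 − (-16.5979)·(3.5143 − 5.0000) / (-16.5979 − 65.0000)
   = 3.5143 − (24.659500)/(-81.597900) = 3.816508

3.8165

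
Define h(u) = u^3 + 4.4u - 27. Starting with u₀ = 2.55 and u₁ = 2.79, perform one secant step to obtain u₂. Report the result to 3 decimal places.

h(2.55) = 0.80138, h(2.79) = 6.99364
u₂ = 2.79000 − 6.99364·(2.79000 − 2.55000) / (6.99364 − 0.80138) = 2.79000 − (1.67847)/(6.19226) = 2.51894

2.519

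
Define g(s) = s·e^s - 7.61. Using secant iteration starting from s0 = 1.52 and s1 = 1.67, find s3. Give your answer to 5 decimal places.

g(1.52) = -0.6602177, g(1.67) = 1.2613202
s2 = 1.6700000 − 1.2613202·(1.6700000 − 1.5200000) / (1.2613202 − (-0.6602177)) = 1.6700000 − (0.1891980)/(1.9215379) = 1.5715382
g(1.5715382) = -0.0445402
s3 = 1.5715382 − (-0.0445402)·(1.5715382 − 1.6700000) / (-0.0445402 − 1.2613202) = 1.5715382 − (0.0043855)/(-1.3058604) = 1.5748966

1.57490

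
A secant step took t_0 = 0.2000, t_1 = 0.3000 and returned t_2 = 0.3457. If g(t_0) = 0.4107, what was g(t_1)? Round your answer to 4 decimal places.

0.1288

The secant line through (0.2000, 0.4107) and (0.3000, g(t_1)) crosses zero at t_2 = 0.3457.
So (0.2000, 0.4107), (0.3000, g(t_1)), (0.3457, 0) are collinear:
g(t_1) = 0.4107 · (0.3000 − 0.3457) / (0.2000 − 0.3457) = 0.4107 · (-0.045700)/(-0.145700) = 0.128819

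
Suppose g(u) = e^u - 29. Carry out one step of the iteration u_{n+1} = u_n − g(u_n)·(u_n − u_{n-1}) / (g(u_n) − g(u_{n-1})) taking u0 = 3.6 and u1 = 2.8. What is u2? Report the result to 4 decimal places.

3.2984

g(3.6) = 7.598234, g(2.8) = -12.555353
u2 = 2.800000 − (-12.555353)·(2.800000 − 3.600000) / (-12.555353 − 7.598234) = 2.800000 − (10.044283)/(-20.153588) = 3.298387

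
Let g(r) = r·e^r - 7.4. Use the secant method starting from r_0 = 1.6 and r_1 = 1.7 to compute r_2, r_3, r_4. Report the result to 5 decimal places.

1.56199, 1.55842, 1.55805

g(1.6) = 0.5248519, g(1.7) = 1.9057106
r_2 = 1.7000000 − 1.9057106·(1.7000000 − 1.6000000) / (1.9057106 − 0.5248519) = 1.7000000 − (0.1905711)/(1.3808587) = 1.5619909
g(1.5619909) = 0.0480491
r_3 = 1.5619909 − 0.0480491·(1.5619909 − 1.7000000) / (0.0480491 − 1.9057106) = 1.5619909 − (-0.0066312)/(-1.8576614) = 1.5584212
g(1.5584212) = 0.0045490
r_4 = 1.5584212 − 0.0045490·(1.5584212 − 1.5619909) / (0.0045490 − 0.0480491) = 1.5584212 − (-0.0000162)/(-0.0435002) = 1.5580480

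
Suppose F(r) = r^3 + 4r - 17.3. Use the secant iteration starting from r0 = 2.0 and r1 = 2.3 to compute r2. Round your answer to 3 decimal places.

2.073

F(2.0) = -1.30000, F(2.3) = 4.06700
r2 = 2.30000 − 4.06700·(2.30000 − 2.00000) / (4.06700 − (-1.30000)) = 2.30000 − (1.22010)/(5.36700) = 2.07267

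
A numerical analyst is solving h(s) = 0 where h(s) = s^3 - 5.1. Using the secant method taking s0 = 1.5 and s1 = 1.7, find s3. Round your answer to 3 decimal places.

1.721

h(1.5) = -1.72500, h(1.7) = -0.18700
s2 = 1.70000 − (-0.18700)·(1.70000 − 1.50000) / (-0.18700 − (-1.72500)) = 1.70000 − (-0.03740)/(1.53800) = 1.72432
h(1.72432) = 0.02686
s3 = 1.72432 − 0.02686·(1.72432 − 1.70000) / (0.02686 − (-0.18700)) = 1.72432 − (0.00065)/(0.21386) = 1.72126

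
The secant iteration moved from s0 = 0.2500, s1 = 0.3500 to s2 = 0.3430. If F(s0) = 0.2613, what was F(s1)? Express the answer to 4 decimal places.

-0.0197

The secant line through (0.2500, 0.2613) and (0.3500, F(s1)) crosses zero at s2 = 0.3430.
So (0.2500, 0.2613), (0.3500, F(s1)), (0.3430, 0) are collinear:
F(s1) = 0.2613 · (0.3500 − 0.3430) / (0.2500 − 0.3430) = 0.2613 · (0.007000)/(-0.093000) = -0.019668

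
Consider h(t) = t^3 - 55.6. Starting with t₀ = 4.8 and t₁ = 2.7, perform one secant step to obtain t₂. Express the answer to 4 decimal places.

h(4.8) = 54.992000, h(2.7) = -35.917000
t₂ = 2.700000 − (-35.917000)·(2.700000 − 4.800000) / (-35.917000 − 54.992000) = 2.700000 − (75.425700)/(-90.909000) = 3.529684

3.5297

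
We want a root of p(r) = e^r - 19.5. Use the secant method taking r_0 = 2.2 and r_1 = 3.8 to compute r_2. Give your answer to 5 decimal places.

2.66978

p(2.2) = -10.4749865, p(3.8) = 25.2011845
r_2 = 3.8000000 − 25.2011845·(3.8000000 − 2.2000000) / (25.2011845 − (-10.4749865)) = 3.8000000 − (40.3218952)/(35.6761710) = 2.6697808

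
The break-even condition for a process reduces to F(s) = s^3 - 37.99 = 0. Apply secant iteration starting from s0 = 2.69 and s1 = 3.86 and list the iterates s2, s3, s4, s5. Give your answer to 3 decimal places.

F(2.69) = -18.52489, F(3.86) = 19.52246
s2 = 3.86000 − 19.52246·(3.86000 − 2.69000) / (19.52246 − (-18.52489)) = 3.86000 − (22.84127)/(38.04735) = 3.25966
F(3.25966) = -3.35480
s3 = 3.25966 − (-3.35480)·(3.25966 − 3.86000) / (-3.35480 − 19.52246) = 3.25966 − (2.01402)/(-22.87726) = 3.34770
F(3.34770) = -0.47209
s4 = 3.34770 − (-0.47209)·(3.34770 − 3.25966) / (-0.47209 − (-3.35480)) = 3.34770 − (-0.04156)/(2.88272) = 3.36211
F(3.36211) = 0.01473
s5 = 3.36211 − 0.01473·(3.36211 − 3.34770) / (0.01473 − (-0.47209)) = 3.36211 − (0.00021)/(0.48681) = 3.36168

3.260, 3.348, 3.362, 3.362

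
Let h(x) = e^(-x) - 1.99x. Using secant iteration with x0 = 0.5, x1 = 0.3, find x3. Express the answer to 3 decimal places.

0.353

h(0.5) = -0.38847, h(0.3) = 0.14382
x2 = 0.30000 − 0.14382·(0.30000 − 0.50000) / (0.14382 − (-0.38847)) = 0.30000 − (-0.02876)/(0.53229) = 0.35404
h(0.35404) = -0.00269
x3 = 0.35404 − (-0.00269)·(0.35404 − 0.30000) / (-0.00269 − 0.14382) = 0.35404 − (-0.00015)/(-0.14650) = 0.35305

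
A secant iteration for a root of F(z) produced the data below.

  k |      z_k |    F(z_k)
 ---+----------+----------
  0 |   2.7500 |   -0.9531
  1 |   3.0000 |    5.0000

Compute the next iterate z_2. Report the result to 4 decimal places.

z_2 = 3.0000 − 5.0000·(3.0000 − 2.7500) / (5.0000 − (-0.9531))
   = 3.0000 − (1.250000)/(5.953100) = 2.790025

2.7900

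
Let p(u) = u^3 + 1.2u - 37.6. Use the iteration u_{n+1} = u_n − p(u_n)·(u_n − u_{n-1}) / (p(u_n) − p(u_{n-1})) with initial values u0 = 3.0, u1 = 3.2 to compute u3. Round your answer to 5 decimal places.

p(3.0) = -7.0000000, p(3.2) = -0.9920000
u2 = 3.2000000 − (-0.9920000)·(3.2000000 − 3.0000000) / (-0.9920000 − (-7.0000000)) = 3.2000000 − (-0.1984000)/(6.0080000) = 3.2330226
p(3.2330226) = 0.0725873
u3 = 3.2330226 − 0.0725873·(3.2330226 − 3.2000000) / (0.0725873 − (-0.9920000)) = 3.2330226 − (0.0023970)/(1.0645873) = 3.2307710

3.23077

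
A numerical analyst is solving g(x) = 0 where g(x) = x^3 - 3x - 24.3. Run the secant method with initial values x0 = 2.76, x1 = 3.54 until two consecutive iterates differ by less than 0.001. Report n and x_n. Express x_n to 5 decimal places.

g(2.76) = -11.5554240, g(3.54) = 9.4418640
x2 = 3.5400000 − 9.4418640·(0.7800000)/(20.9972880) = 3.1892569;  |Δ| = 0.3507431
g(3.1892569) = -1.4286920
x3 = 3.1892569 − (-1.4286920)·(-0.3507431)/(-10.8705560) = 3.2353543;  |Δ| = 0.0460974
g(3.2353543) = -0.1399367
x4 = 3.2353543 − (-0.1399367)·(0.0460974)/(1.2887554) = 3.2403596;  |Δ| = 0.0050054
g(3.2403596) = 0.0024722
x5 = 3.2403596 − 0.0024722·(0.0050054)/(0.1424088) = 3.2402727;  |Δ| = 0.0000869
|x5 − x4| = 0.0000869 < 0.001

n = 5, x_n = 3.24027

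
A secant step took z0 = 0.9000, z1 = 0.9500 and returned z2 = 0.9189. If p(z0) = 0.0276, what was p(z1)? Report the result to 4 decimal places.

-0.0454

The secant line through (0.9000, 0.0276) and (0.9500, p(z1)) crosses zero at z2 = 0.9189.
So (0.9000, 0.0276), (0.9500, p(z1)), (0.9189, 0) are collinear:
p(z1) = 0.0276 · (0.9500 − 0.9189) / (0.9000 − 0.9189) = 0.0276 · (0.031100)/(-0.018900) = -0.045416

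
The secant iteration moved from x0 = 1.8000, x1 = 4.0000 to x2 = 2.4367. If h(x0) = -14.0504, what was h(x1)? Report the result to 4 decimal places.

34.4982

The secant line through (1.8000, -14.0504) and (4.0000, h(x1)) crosses zero at x2 = 2.4367.
So (1.8000, -14.0504), (4.0000, h(x1)), (2.4367, 0) are collinear:
h(x1) = -14.0504 · (4.0000 − 2.4367) / (1.8000 − 2.4367) = -14.0504 · (1.563300)/(-0.636700) = 34.498179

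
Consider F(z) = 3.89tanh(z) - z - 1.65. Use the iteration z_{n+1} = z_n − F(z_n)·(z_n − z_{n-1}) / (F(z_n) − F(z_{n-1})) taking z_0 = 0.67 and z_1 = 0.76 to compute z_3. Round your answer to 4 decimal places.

F(0.67) = -0.044428, F(0.76) = 0.083789
z_2 = 0.760000 − 0.083789·(0.760000 − 0.670000) / (0.083789 − (-0.044428)) = 0.760000 − (0.007541)/(0.128218) = 0.701186
F(0.701186) = 0.002730
z_3 = 0.701186 − 0.002730·(0.701186 − 0.760000) / (0.002730 − 0.083789) = 0.701186 − (-0.000161)/(-0.081059) = 0.699205

0.6992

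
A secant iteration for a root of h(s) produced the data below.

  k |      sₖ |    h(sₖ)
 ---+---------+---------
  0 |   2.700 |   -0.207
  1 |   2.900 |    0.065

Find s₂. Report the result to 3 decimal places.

2.852

s₂ = 2.900 − 0.065·(2.900 − 2.700) / (0.065 − (-0.207))
   = 2.900 − (0.01300)/(0.27200) = 2.85221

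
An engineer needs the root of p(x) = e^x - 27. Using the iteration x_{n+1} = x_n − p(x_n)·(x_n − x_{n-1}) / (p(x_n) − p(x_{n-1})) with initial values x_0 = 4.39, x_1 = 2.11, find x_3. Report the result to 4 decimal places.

3.7778

p(4.39) = 53.640419, p(2.11) = -18.751759
x_2 = 2.110000 − (-18.751759)·(2.110000 − 4.390000) / (-18.751759 − 53.640419) = 2.110000 − (42.754010)/(-72.392178) = 2.700589
p(2.700589) = -12.111504
x_3 = 2.700589 − (-12.111504)·(2.700589 − 2.110000) / (-12.111504 − (-18.751759)) = 2.700589 − (-7.152919)/(6.640254) = 3.777794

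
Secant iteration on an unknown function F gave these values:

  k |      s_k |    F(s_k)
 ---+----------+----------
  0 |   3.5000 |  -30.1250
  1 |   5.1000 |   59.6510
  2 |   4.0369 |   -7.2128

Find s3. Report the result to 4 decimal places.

s3 = 4.0369 − (-7.2128)·(4.0369 − 5.1000) / (-7.2128 − 59.6510)
   = 4.0369 − (7.667928)/(-66.863800) = 4.151580

4.1516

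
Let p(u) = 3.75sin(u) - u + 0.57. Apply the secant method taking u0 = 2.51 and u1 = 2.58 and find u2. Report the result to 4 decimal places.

2.5768

p(2.51) = 0.274116, p(2.58) = -0.012994
u2 = 2.580000 − (-0.012994)·(2.580000 − 2.510000) / (-0.012994 − 0.274116) = 2.580000 − (-0.000910)/(-0.287110) = 2.576832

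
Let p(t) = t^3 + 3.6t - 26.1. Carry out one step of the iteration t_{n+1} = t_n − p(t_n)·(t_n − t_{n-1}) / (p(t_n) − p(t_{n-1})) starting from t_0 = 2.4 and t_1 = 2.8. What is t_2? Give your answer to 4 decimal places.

p(2.4) = -3.636000, p(2.8) = 5.932000
t_2 = 2.800000 − 5.932000·(2.800000 − 2.400000) / (5.932000 − (-3.636000)) = 2.800000 − (2.372800)/(9.568000) = 2.552007

2.5520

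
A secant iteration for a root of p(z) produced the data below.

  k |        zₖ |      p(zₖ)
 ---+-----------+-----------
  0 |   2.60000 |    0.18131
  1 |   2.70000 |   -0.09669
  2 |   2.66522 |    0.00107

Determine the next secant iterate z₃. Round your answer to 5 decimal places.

z₃ = 2.66522 − 0.00107·(2.66522 − 2.70000) / (0.00107 − (-0.09669))
   = 2.66522 − (-0.0000372)/(0.0977600) = 2.6656007

2.66560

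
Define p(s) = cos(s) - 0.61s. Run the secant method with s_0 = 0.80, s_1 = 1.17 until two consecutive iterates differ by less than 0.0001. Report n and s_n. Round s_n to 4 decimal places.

n = 5, s_n = 0.9515

p(0.80) = 0.208707, p(1.17) = -0.323548
s_2 = 1.170000 − (-0.323548)·(0.370000)/(-0.532255) = 0.945084;  |Δ| = 0.224916
p(0.945084) = 0.009174
s_3 = 0.945084 − 0.009174·(-0.224916)/(0.332722) = 0.951285;  |Δ| = 0.006202
p(0.951285) = 0.000353
s_4 = 0.951285 − 0.000353·(0.006202)/(-0.008821) = 0.951534;  |Δ| = 0.000248
p(0.951534) = 0.000000
s_5 = 0.951534 − 0.000000·(0.000248)/(-0.000354) = 0.951533;  |Δ| = 0.000000
|s_5 − s_4| = 0.000000 < 0.0001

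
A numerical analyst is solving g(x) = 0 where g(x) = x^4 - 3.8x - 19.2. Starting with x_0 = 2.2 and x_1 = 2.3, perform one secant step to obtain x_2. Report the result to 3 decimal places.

2.299

g(2.2) = -4.13440, g(2.3) = 0.04410
x_2 = 2.30000 − 0.04410·(2.30000 − 2.20000) / (0.04410 − (-4.13440)) = 2.30000 − (0.00441)/(4.17850) = 2.29894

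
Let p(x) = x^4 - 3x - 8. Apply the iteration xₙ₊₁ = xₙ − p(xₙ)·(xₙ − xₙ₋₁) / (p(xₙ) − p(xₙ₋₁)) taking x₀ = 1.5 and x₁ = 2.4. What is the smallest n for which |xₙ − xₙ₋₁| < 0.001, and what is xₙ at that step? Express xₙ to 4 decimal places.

n = 6, xₙ = 1.9267

p(1.5) = -7.437500, p(2.4) = 17.977600
x₂ = 2.400000 − 17.977600·(0.900000)/(25.415100) = 1.763377;  |Δ| = 0.636623
p(1.763377) = -3.621153
x₃ = 1.763377 − (-3.621153)·(-0.636623)/(-21.598753) = 1.870110;  |Δ| = 0.106733
p(1.870110) = -1.379135
x₄ = 1.870110 − (-1.379135)·(0.106733)/(2.242017) = 1.935765;  |Δ| = 0.065655
p(1.935765) = 0.234120
x₅ = 1.935765 − 0.234120·(0.065655)/(1.613255) = 1.926237;  |Δ| = 0.009528
p(1.926237) = -0.011715
x₆ = 1.926237 − (-0.011715)·(-0.009528)/(-0.245835) = 1.926691;  |Δ| = 0.000454
|x₆ − x₅| = 0.000454 < 0.001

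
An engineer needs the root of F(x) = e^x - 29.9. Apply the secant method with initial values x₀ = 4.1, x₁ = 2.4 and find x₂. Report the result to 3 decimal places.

F(4.1) = 30.44029, F(2.4) = -18.87682
x₂ = 2.40000 − (-18.87682)·(2.40000 − 4.10000) / (-18.87682 − 30.44029) = 2.40000 − (32.09060)/(-49.31711) = 3.05070

3.051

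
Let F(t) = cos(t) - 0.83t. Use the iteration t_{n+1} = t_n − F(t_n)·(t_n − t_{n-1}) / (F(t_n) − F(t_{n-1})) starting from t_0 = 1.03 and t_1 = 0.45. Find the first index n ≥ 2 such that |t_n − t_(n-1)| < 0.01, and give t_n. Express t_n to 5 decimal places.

n = 4, t_n = 0.82103

F(1.03) = -0.3400812, F(0.45) = 0.5269471
t_2 = 0.4500000 − 0.5269471·(-0.5800000)/(0.8670283) = 0.8025021;  |Δ| = 0.3525021
F(0.8025021) = 0.0288328
t_3 = 0.8025021 − 0.0288328·(0.3525021)/(-0.4981143) = 0.8229064;  |Δ| = 0.0204042
F(0.8229064) = -0.0029189
t_4 = 0.8229064 − (-0.0029189)·(0.0204042)/(-0.0317517) = 0.8210306;  |Δ| = 0.0018758
|t_4 − t_3| = 0.0018758 < 0.01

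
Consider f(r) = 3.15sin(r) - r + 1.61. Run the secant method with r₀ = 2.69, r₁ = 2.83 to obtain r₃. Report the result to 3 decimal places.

f(2.69) = 0.29466, f(2.83) = -0.25429
r₂ = 2.83000 − (-0.25429)·(2.83000 − 2.69000) / (-0.25429 − 0.29466) = 2.83000 − (-0.03560)/(-0.54895) = 2.76515
f(2.76515) = 0.00285
r₃ = 2.76515 − 0.00285·(2.76515 − 2.83000) / (0.00285 − (-0.25429)) = 2.76515 − (-0.00018)/(0.25713) = 2.76587

2.766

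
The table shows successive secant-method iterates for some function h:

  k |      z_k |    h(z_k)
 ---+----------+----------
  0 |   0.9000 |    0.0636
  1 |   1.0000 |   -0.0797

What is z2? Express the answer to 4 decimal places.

z2 = 1.0000 − (-0.0797)·(1.0000 − 0.9000) / (-0.0797 − 0.0636)
   = 1.0000 − (-0.007970)/(-0.143300) = 0.944382

0.9444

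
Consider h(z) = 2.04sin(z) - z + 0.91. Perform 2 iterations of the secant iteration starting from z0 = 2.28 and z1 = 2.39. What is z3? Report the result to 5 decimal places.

h(2.28) = 0.1781166, h(2.39) = -0.0870814
z2 = 2.3900000 − (-0.0870814)·(2.3900000 − 2.2800000) / (-0.0870814 − 0.1781166) = 2.3900000 − (-0.0095790)/(-0.2651981) = 2.3538800
h(2.3538800) = 0.0019526
z3 = 2.3538800 − 0.0019526·(2.3538800 − 2.3900000) / (0.0019526 − (-0.0870814)) = 2.3538800 − (-0.0000705)/(0.0890341) = 2.3546722

2.35467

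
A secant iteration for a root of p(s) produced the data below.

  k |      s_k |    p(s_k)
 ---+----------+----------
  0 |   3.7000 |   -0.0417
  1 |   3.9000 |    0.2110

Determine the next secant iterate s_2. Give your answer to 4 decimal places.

3.7330

s_2 = 3.9000 − 0.2110·(3.9000 − 3.7000) / (0.2110 − (-0.0417))
   = 3.9000 − (0.042200)/(0.252700) = 3.733004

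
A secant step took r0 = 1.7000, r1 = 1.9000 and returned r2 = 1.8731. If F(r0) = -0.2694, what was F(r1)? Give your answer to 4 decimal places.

The secant line through (1.7000, -0.2694) and (1.9000, F(r1)) crosses zero at r2 = 1.8731.
So (1.7000, -0.2694), (1.9000, F(r1)), (1.8731, 0) are collinear:
F(r1) = -0.2694 · (1.9000 − 1.8731) / (1.7000 − 1.8731) = -0.2694 · (0.026900)/(-0.173100) = 0.041865

0.0419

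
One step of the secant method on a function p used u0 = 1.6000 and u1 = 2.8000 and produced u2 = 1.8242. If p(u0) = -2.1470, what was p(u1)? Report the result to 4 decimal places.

9.3445

The secant line through (1.6000, -2.1470) and (2.8000, p(u1)) crosses zero at u2 = 1.8242.
So (1.6000, -2.1470), (2.8000, p(u1)), (1.8242, 0) are collinear:
p(u1) = -2.1470 · (2.8000 − 1.8242) / (1.6000 − 1.8242) = -2.1470 · (0.975800)/(-0.224200) = 9.344525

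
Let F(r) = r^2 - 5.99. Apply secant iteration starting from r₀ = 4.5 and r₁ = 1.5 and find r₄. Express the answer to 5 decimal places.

2.44155

F(4.5) = 14.2600000, F(1.5) = -3.7400000
r₂ = 1.5000000 − (-3.7400000)·(1.5000000 − 4.5000000) / (-3.7400000 − 14.2600000) = 1.5000000 − (11.2200000)/(-18.0000000) = 2.1233333
F(2.1233333) = -1.4814556
r₃ = 2.1233333 − (-1.4814556)·(2.1233333 − 1.5000000) / (-1.4814556 − (-3.7400000)) = 2.1233333 − (-0.9234406)/(2.2585444) = 2.5321987
F(2.5321987) = 0.4220303
r₄ = 2.5321987 − 0.4220303·(2.5321987 − 2.1233333) / (0.4220303 − (-1.4814556)) = 2.5321987 − (0.1725536)/(1.9034859) = 2.4415474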